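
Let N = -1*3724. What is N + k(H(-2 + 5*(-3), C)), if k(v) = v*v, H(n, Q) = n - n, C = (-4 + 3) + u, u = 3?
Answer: -3724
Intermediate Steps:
C = 2 (C = (-4 + 3) + 3 = -1 + 3 = 2)
H(n, Q) = 0
k(v) = v²
N = -3724
N + k(H(-2 + 5*(-3), C)) = -3724 + 0² = -3724 + 0 = -3724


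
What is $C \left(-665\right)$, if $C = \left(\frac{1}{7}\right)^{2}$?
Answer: $- \frac{95}{7} \approx -13.571$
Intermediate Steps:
$C = \frac{1}{49}$ ($C = \left(\frac{1}{7}\right)^{2} = \frac{1}{49} \approx 0.020408$)
$C \left(-665\right) = \frac{1}{49} \left(-665\right) = - \frac{95}{7}$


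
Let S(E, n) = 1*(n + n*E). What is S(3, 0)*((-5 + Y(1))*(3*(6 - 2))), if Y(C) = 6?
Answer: 0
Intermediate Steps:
S(E, n) = n + E*n (S(E, n) = 1*(n + E*n) = n + E*n)
S(3, 0)*((-5 + Y(1))*(3*(6 - 2))) = (0*(1 + 3))*((-5 + 6)*(3*(6 - 2))) = (0*4)*(1*(3*4)) = 0*(1*12) = 0*12 = 0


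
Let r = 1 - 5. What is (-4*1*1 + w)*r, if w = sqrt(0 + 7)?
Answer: 16 - 4*sqrt(7) ≈ 5.4170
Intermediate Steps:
w = sqrt(7) ≈ 2.6458
r = -4
(-4*1*1 + w)*r = (-4*1*1 + sqrt(7))*(-4) = (-4*1 + sqrt(7))*(-4) = (-4 + sqrt(7))*(-4) = 16 - 4*sqrt(7)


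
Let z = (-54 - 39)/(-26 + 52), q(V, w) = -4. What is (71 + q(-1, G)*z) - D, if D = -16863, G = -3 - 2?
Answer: 220328/13 ≈ 16948.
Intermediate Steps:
G = -5
z = -93/26 ≈ -3.5769
(71 + q(-1, G)*z) - D = (71 - 4*(-93/26)) - 1*(-16863) = (71 + 186/13) + 16863 = 1109/13 + 16863 = 220328/13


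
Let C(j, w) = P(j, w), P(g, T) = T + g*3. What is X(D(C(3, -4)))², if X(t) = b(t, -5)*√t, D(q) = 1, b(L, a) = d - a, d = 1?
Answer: 36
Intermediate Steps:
P(g, T) = T + 3*g
C(j, w) = w + 3*j
b(L, a) = 1 - a
X(t) = 6*√t (X(t) = (1 - 1*(-5))*√t = (1 + 5)*√t = 6*√t)
X(D(C(3, -4)))² = (6*√1)² = (6*1)² = 6² = 36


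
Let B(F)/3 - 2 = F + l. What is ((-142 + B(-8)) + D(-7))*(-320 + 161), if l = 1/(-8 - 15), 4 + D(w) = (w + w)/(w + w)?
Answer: 596568/23 ≈ 25938.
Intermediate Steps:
D(w) = -3 (D(w) = -4 + (w + w)/(w + w) = -4 + (2*w)/((2*w)) = -4 + (2*w)*(1/(2*w)) = -4 + 1 = -3)
l = -1/23 (l = 1/(-23) = -1/23 ≈ -0.043478)
B(F) = 135/23 + 3*F (B(F) = 6 + 3*(F - 1/23) = 6 + 3*(-1/23 + F) = 6 + (-3/23 + 3*F) = 135/23 + 3*F)
((-142 + B(-8)) + D(-7))*(-320 + 161) = ((-142 + (135/23 + 3*(-8))) - 3)*(-320 + 161) = ((-142 + (135/23 - 24)) - 3)*(-159) = ((-142 - 417/23) - 3)*(-159) = (-3683/23 - 3)*(-159) = -3752/23*(-159) = 596568/23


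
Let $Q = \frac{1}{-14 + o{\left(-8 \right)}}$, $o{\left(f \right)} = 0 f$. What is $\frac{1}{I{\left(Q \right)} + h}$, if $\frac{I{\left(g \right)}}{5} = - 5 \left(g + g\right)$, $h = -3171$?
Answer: $- \frac{7}{22172} \approx -0.00031571$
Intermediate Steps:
$o{\left(f \right)} = 0$
$Q = - \frac{1}{14}$ ($Q = \frac{1}{-14 + 0} = \frac{1}{-14} = - \frac{1}{14} \approx -0.071429$)
$I{\left(g \right)} = - 50 g$ ($I{\left(g \right)} = 5 \left(- 5 \left(g + g\right)\right) = 5 \left(- 5 \cdot 2 g\right) = 5 \left(- 10 g\right) = - 50 g$)
$\frac{1}{I{\left(Q \right)} + h} = \frac{1}{\left(-50\right) \left(- \frac{1}{14}\right) - 3171} = \frac{1}{\frac{25}{7} - 3171} = \frac{1}{- \frac{22172}{7}} = - \frac{7}{22172}$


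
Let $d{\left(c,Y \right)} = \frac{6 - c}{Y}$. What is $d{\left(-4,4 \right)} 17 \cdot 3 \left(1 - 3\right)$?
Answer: $-255$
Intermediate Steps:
$d{\left(c,Y \right)} = \frac{6 - c}{Y}$
$d{\left(-4,4 \right)} 17 \cdot 3 \left(1 - 3\right) = \frac{6 - -4}{4} \cdot 17 \cdot 3 \left(1 - 3\right) = \frac{6 + 4}{4} \cdot 17 \cdot 3 \left(-2\right) = \frac{1}{4} \cdot 10 \cdot 17 \left(-6\right) = \frac{5}{2} \cdot 17 \left(-6\right) = \frac{85}{2} \left(-6\right) = -255$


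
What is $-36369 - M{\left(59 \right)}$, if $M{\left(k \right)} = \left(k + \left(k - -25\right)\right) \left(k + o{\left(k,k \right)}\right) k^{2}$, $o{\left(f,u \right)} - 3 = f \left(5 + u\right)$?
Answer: $-1910527523$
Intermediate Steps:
$o{\left(f,u \right)} = 3 + f \left(5 + u\right)$
$M{\left(k \right)} = k^{2} \left(25 + 2 k\right) \left(3 + k^{2} + 6 k\right)$ ($M{\left(k \right)} = \left(k + \left(k - -25\right)\right) \left(k + \left(3 + 5 k + k k\right)\right) k^{2} = \left(k + \left(k + 25\right)\right) \left(k + \left(3 + 5 k + k^{2}\right)\right) k^{2} = \left(k + \left(25 + k\right)\right) \left(k + \left(3 + k^{2} + 5 k\right)\right) k^{2} = \left(25 + 2 k\right) \left(3 + k^{2} + 6 k\right) k^{2} = k^{2} \left(25 + 2 k\right) \left(3 + k^{2} + 6 k\right)$)
$-36369 - M{\left(59 \right)} = -36369 - 59^{2} \left(75 + 2 \cdot 59^{3} + 37 \cdot 59^{2} + 156 \cdot 59\right) = -36369 - 3481 \left(75 + 2 \cdot 205379 + 37 \cdot 3481 + 9204\right) = -36369 - 3481 \left(75 + 410758 + 128797 + 9204\right) = -36369 - 3481 \cdot 548834 = -36369 - 1910491154 = -1910527523$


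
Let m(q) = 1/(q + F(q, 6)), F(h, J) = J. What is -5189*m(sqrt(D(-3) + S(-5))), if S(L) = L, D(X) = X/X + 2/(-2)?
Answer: -31134/41 + 5189*I*sqrt(5)/41 ≈ -759.37 + 283.0*I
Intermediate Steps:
D(X) = 0 (D(X) = 1 + 2*(-1/2) = 1 - 1 = 0)
m(q) = 1/(6 + q) (m(q) = 1/(q + 6) = 1/(6 + q))
-5189*m(sqrt(D(-3) + S(-5))) = -5189/(6 + sqrt(0 - 5)) = -5189/(6 + sqrt(-5)) = -5189/(6 + I*sqrt(5))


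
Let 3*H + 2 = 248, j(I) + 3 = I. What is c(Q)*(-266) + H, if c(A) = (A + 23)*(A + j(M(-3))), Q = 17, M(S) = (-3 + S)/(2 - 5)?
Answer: -170158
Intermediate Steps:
M(S) = 1 - S/3 (M(S) = (-3 + S)/(-3) = (-3 + S)*(-⅓) = 1 - S/3)
j(I) = -3 + I
H = 82 (H = -⅔ + (⅓)*248 = -⅔ + 248/3 = 82)
c(A) = (-1 + A)*(23 + A) (c(A) = (A + 23)*(A + (-3 + (1 - ⅓*(-3)))) = (23 + A)*(A + (-3 + (1 + 1))) = (23 + A)*(A + (-3 + 2)) = (23 + A)*(A - 1) = (23 + A)*(-1 + A) = (-1 + A)*(23 + A))
c(Q)*(-266) + H = (-23 + 17² + 22*17)*(-266) + 82 = (-23 + 289 + 374)*(-266) + 82 = 640*(-266) + 82 = -170240 + 82 = -170158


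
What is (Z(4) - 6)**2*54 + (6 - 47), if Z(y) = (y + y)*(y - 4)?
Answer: 1903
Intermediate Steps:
Z(y) = 2*y*(-4 + y) (Z(y) = (2*y)*(-4 + y) = 2*y*(-4 + y))
(Z(4) - 6)**2*54 + (6 - 47) = (2*4*(-4 + 4) - 6)**2*54 + (6 - 47) = (2*4*0 - 6)**2*54 - 41 = (0 - 6)**2*54 - 41 = (-6)**2*54 - 41 = 36*54 - 41 = 1944 - 41 = 1903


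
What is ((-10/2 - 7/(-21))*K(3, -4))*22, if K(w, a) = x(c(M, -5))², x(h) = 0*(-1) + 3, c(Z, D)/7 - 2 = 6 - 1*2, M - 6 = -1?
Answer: -924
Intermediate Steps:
M = 5 (M = 6 - 1 = 5)
c(Z, D) = 42 (c(Z, D) = 14 + 7*(6 - 1*2) = 14 + 7*(6 - 2) = 14 + 7*4 = 14 + 28 = 42)
x(h) = 3 (x(h) = 0 + 3 = 3)
K(w, a) = 9 (K(w, a) = 3² = 9)
((-10/2 - 7/(-21))*K(3, -4))*22 = ((-10/2 - 7/(-21))*9)*22 = ((-10*½ - 7*(-1/21))*9)*22 = ((-5 + ⅓)*9)*22 = -14/3*9*22 = -42*22 = -924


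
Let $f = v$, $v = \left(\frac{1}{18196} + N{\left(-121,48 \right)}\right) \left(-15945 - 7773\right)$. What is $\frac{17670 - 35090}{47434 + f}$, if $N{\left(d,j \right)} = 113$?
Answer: $\frac{158487160}{23952316459} \approx 0.0066168$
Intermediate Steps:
$v = - \frac{24383870991}{9098}$ ($v = \left(\frac{1}{18196} + 113\right) \left(-15945 - 7773\right) = \left(\frac{1}{18196} + 113\right) \left(-23718\right) = \frac{2056149}{18196} \left(-23718\right) = - \frac{24383870991}{9098} \approx -2.6801 \cdot 10^{6}$)
$f = - \frac{24383870991}{9098} \approx -2.6801 \cdot 10^{6}$
$\frac{17670 - 35090}{47434 + f} = \frac{17670 - 35090}{47434 - \frac{24383870991}{9098}} = - \frac{17420}{- \frac{23952316459}{9098}} = \left(-17420\right) \left(- \frac{9098}{23952316459}\right) = \frac{158487160}{23952316459}$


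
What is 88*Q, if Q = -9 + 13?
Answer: 352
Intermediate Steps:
Q = 4
88*Q = 88*4 = 352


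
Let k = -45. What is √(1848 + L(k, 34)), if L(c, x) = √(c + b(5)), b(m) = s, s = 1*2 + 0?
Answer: √(1848 + I*√43) ≈ 42.988 + 0.07627*I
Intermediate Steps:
s = 2 (s = 2 + 0 = 2)
b(m) = 2
L(c, x) = √(2 + c) (L(c, x) = √(c + 2) = √(2 + c))
√(1848 + L(k, 34)) = √(1848 + √(2 - 45)) = √(1848 + √(-43)) = √(1848 + I*√43)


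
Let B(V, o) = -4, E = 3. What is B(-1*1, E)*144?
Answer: -576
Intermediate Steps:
B(-1*1, E)*144 = -4*144 = -576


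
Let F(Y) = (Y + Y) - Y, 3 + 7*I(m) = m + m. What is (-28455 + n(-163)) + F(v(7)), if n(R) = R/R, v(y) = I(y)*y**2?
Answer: -28377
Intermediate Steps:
I(m) = -3/7 + 2*m/7 (I(m) = -3/7 + (m + m)/7 = -3/7 + (2*m)/7 = -3/7 + 2*m/7)
v(y) = y**2*(-3/7 + 2*y/7) (v(y) = (-3/7 + 2*y/7)*y**2 = y**2*(-3/7 + 2*y/7))
n(R) = 1
F(Y) = Y (F(Y) = 2*Y - Y = Y)
(-28455 + n(-163)) + F(v(7)) = (-28455 + 1) + (1/7)*7**2*(-3 + 2*7) = -28454 + (1/7)*49*(-3 + 14) = -28454 + (1/7)*49*11 = -28454 + 77 = -28377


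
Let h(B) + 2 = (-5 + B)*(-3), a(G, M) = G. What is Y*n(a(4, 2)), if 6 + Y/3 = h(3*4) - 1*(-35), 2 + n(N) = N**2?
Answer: 252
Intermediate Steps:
n(N) = -2 + N**2
h(B) = 13 - 3*B (h(B) = -2 + (-5 + B)*(-3) = -2 + (15 - 3*B) = 13 - 3*B)
Y = 18 (Y = -18 + 3*((13 - 9*4) - 1*(-35)) = -18 + 3*((13 - 3*12) + 35) = -18 + 3*((13 - 36) + 35) = -18 + 3*(-23 + 35) = -18 + 3*12 = -18 + 36 = 18)
Y*n(a(4, 2)) = 18*(-2 + 4**2) = 18*(-2 + 16) = 18*14 = 252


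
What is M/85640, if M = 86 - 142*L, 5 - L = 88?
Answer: 1484/10705 ≈ 0.13863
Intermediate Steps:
L = -83 (L = 5 - 1*88 = 5 - 88 = -83)
M = 11872 (M = 86 - 142*(-83) = 86 + 11786 = 11872)
M/85640 = 11872/85640 = 11872*(1/85640) = 1484/10705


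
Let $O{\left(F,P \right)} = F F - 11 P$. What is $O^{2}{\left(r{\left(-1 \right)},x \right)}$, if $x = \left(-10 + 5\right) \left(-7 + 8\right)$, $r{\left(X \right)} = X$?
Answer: $3136$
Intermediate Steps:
$x = -5$ ($x = \left(-5\right) 1 = -5$)
$O{\left(F,P \right)} = F^{2} - 11 P$
$O^{2}{\left(r{\left(-1 \right)},x \right)} = \left(\left(-1\right)^{2} - -55\right)^{2} = \left(1 + 55\right)^{2} = 56^{2} = 3136$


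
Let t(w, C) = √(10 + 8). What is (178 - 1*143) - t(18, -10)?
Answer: 35 - 3*√2 ≈ 30.757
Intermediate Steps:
t(w, C) = 3*√2 (t(w, C) = √18 = 3*√2)
(178 - 1*143) - t(18, -10) = (178 - 1*143) - 3*√2 = (178 - 143) - 3*√2 = 35 - 3*√2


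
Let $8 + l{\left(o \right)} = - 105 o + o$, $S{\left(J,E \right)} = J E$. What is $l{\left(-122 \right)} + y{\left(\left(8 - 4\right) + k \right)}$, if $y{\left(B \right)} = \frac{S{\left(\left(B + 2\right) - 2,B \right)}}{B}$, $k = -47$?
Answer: $12637$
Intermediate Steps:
$S{\left(J,E \right)} = E J$
$y{\left(B \right)} = B$ ($y{\left(B \right)} = \frac{B \left(\left(B + 2\right) - 2\right)}{B} = \frac{B \left(\left(2 + B\right) - 2\right)}{B} = \frac{B B}{B} = \frac{B^{2}}{B} = B$)
$l{\left(o \right)} = -8 - 104 o$ ($l{\left(o \right)} = -8 + \left(- 105 o + o\right) = -8 - 104 o$)
$l{\left(-122 \right)} + y{\left(\left(8 - 4\right) + k \right)} = \left(-8 - -12688\right) + \left(\left(8 - 4\right) - 47\right) = \left(-8 + 12688\right) + \left(4 - 47\right) = 12680 - 43 = 12637$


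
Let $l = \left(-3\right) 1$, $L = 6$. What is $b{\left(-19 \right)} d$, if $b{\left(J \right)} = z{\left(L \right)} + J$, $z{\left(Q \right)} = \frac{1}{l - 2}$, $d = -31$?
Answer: $\frac{2976}{5} \approx 595.2$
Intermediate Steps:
$l = -3$
$z{\left(Q \right)} = - \frac{1}{5}$ ($z{\left(Q \right)} = \frac{1}{-3 - 2} = \frac{1}{-5} = - \frac{1}{5}$)
$b{\left(J \right)} = - \frac{1}{5} + J$
$b{\left(-19 \right)} d = \left(- \frac{1}{5} - 19\right) \left(-31\right) = \left(- \frac{96}{5}\right) \left(-31\right) = \frac{2976}{5}$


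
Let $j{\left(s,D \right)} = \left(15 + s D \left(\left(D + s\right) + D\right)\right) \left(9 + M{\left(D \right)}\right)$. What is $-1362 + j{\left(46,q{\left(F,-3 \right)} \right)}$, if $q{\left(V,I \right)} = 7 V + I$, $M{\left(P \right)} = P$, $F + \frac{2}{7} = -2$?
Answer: $68408$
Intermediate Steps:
$F = - \frac{16}{7}$ ($F = - \frac{2}{7} - 2 = - \frac{16}{7} \approx -2.2857$)
$q{\left(V,I \right)} = I + 7 V$
$j{\left(s,D \right)} = \left(9 + D\right) \left(15 + D s \left(s + 2 D\right)\right)$ ($j{\left(s,D \right)} = \left(15 + s D \left(\left(D + s\right) + D\right)\right) \left(9 + D\right) = \left(15 + D s \left(s + 2 D\right)\right) \left(9 + D\right) = \left(9 + D\right) \left(15 + D s \left(s + 2 D\right)\right)$)
$-1362 + j{\left(46,q{\left(F,-3 \right)} \right)} = -1362 + \left(135 + 15 \left(-3 + 7 \left(- \frac{16}{7}\right)\right) + \left(-3 + 7 \left(- \frac{16}{7}\right)\right)^{2} \cdot 46^{2} + 2 \cdot 46 \left(-3 + 7 \left(- \frac{16}{7}\right)\right)^{3} + 9 \left(-3 + 7 \left(- \frac{16}{7}\right)\right) 46^{2} + 18 \cdot 46 \left(-3 + 7 \left(- \frac{16}{7}\right)\right)^{2}\right) = -1362 + \left(135 + 15 \left(-3 - 16\right) + \left(-3 - 16\right)^{2} \cdot 2116 + 2 \cdot 46 \left(-3 - 16\right)^{3} + 9 \left(-3 - 16\right) 2116 + 18 \cdot 46 \left(-3 - 16\right)^{2}\right) = -1362 + \left(135 + 15 \left(-19\right) + \left(-19\right)^{2} \cdot 2116 + 2 \cdot 46 \left(-19\right)^{3} + 9 \left(-19\right) 2116 + 18 \cdot 46 \left(-19\right)^{2}\right) = -1362 + \left(135 - 285 + 361 \cdot 2116 + 2 \cdot 46 \left(-6859\right) - 361836 + 18 \cdot 46 \cdot 361\right) = -1362 + \left(135 - 285 + 763876 - 631028 - 361836 + 298908\right) = -1362 + 69770 = 68408$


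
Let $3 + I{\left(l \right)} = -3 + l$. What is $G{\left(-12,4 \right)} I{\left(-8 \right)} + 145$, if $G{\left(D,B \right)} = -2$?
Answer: $173$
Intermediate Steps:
$I{\left(l \right)} = -6 + l$ ($I{\left(l \right)} = -3 + \left(-3 + l\right) = -6 + l$)
$G{\left(-12,4 \right)} I{\left(-8 \right)} + 145 = - 2 \left(-6 - 8\right) + 145 = \left(-2\right) \left(-14\right) + 145 = 28 + 145 = 173$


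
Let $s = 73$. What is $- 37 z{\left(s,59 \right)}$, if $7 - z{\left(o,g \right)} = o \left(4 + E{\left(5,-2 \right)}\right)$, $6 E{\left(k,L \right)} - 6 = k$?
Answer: $\frac{92981}{6} \approx 15497.0$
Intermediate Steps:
$E{\left(k,L \right)} = 1 + \frac{k}{6}$
$z{\left(o,g \right)} = 7 - \frac{35 o}{6}$ ($z{\left(o,g \right)} = 7 - o \left(4 + \left(1 + \frac{1}{6} \cdot 5\right)\right) = 7 - o \left(4 + \left(1 + \frac{5}{6}\right)\right) = 7 - o \left(4 + \frac{11}{6}\right) = 7 - o \frac{35}{6} = 7 - \frac{35 o}{6}$)
$- 37 z{\left(s,59 \right)} = - 37 \left(7 - \frac{2555}{6}\right) = \left(-37\right) \left(- \frac{2513}{6}\right) = \frac{92981}{6}$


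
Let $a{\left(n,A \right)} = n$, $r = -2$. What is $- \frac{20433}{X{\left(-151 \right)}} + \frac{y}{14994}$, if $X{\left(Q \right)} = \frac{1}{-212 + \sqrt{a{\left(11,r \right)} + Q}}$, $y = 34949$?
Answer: $\frac{64950984173}{14994} - 40866 i \sqrt{35} \approx 4.3318 \cdot 10^{6} - 2.4177 \cdot 10^{5} i$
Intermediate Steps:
$X{\left(Q \right)} = \frac{1}{-212 + \sqrt{11 + Q}}$
$- \frac{20433}{X{\left(-151 \right)}} + \frac{y}{14994} = - \frac{20433}{\frac{1}{-212 + \sqrt{11 - 151}}} + \frac{34949}{14994} = - \frac{20433}{\frac{1}{-212 + \sqrt{-140}}} + 34949 \cdot \frac{1}{14994} = - \frac{20433}{\frac{1}{-212 + 2 i \sqrt{35}}} + \frac{34949}{14994} = - 20433 \left(-212 + 2 i \sqrt{35}\right) + \frac{34949}{14994} = \left(4331796 - 40866 i \sqrt{35}\right) + \frac{34949}{14994} = \frac{64950984173}{14994} - 40866 i \sqrt{35}$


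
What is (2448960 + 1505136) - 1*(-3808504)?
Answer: 7762600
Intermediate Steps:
(2448960 + 1505136) - 1*(-3808504) = 3954096 + 3808504 = 7762600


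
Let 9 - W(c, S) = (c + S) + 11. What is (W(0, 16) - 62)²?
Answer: 6400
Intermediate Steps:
W(c, S) = -2 - S - c (W(c, S) = 9 - ((c + S) + 11) = 9 - ((S + c) + 11) = 9 - (11 + S + c) = 9 + (-11 - S - c) = -2 - S - c)
(W(0, 16) - 62)² = ((-2 - 1*16 - 1*0) - 62)² = ((-2 - 16 + 0) - 62)² = (-18 - 62)² = (-80)² = 6400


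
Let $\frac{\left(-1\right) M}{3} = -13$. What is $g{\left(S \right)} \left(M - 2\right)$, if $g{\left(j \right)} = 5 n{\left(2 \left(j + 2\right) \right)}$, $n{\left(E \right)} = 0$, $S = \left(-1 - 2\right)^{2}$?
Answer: $0$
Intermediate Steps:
$S = 9$ ($S = \left(-3\right)^{2} = 9$)
$M = 39$ ($M = \left(-3\right) \left(-13\right) = 39$)
$g{\left(j \right)} = 0$ ($g{\left(j \right)} = 5 \cdot 0 = 0$)
$g{\left(S \right)} \left(M - 2\right) = 0 \left(39 - 2\right) = 0 \cdot 37 = 0$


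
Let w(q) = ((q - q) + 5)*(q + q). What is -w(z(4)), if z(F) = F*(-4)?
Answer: 160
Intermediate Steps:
z(F) = -4*F
w(q) = 10*q (w(q) = (0 + 5)*(2*q) = 5*(2*q) = 10*q)
-w(z(4)) = -10*(-4*4) = -10*(-16) = -1*(-160) = 160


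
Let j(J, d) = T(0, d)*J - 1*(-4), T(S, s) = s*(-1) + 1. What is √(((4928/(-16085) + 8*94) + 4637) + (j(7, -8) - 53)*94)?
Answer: √1734686776745/16085 ≈ 81.882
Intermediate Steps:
T(S, s) = 1 - s (T(S, s) = -s + 1 = 1 - s)
j(J, d) = 4 + J*(1 - d) (j(J, d) = (1 - d)*J - 1*(-4) = J*(1 - d) + 4 = 4 + J*(1 - d))
√(((4928/(-16085) + 8*94) + 4637) + (j(7, -8) - 53)*94) = √(((4928/(-16085) + 8*94) + 4637) + ((4 - 1*7*(-1 - 8)) - 53)*94) = √(((4928*(-1/16085) + 752) + 4637) + ((4 - 1*7*(-9)) - 53)*94) = √(((-4928/16085 + 752) + 4637) + ((4 + 63) - 53)*94) = √((12090992/16085 + 4637) + (67 - 53)*94) = √(86677137/16085 + 14*94) = √(86677137/16085 + 1316) = √(107844997/16085) = √1734686776745/16085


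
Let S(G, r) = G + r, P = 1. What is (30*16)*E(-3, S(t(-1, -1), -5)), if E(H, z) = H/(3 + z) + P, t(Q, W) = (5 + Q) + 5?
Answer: 1920/7 ≈ 274.29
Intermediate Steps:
t(Q, W) = 10 + Q
E(H, z) = 1 + H/(3 + z) (E(H, z) = H/(3 + z) + 1 = 1 + H/(3 + z))
(30*16)*E(-3, S(t(-1, -1), -5)) = (30*16)*((3 - 3 + ((10 - 1) - 5))/(3 + ((10 - 1) - 5))) = 480*((3 - 3 + (9 - 5))/(3 + (9 - 5))) = 480*((3 - 3 + 4)/(3 + 4)) = 480*(4/7) = 1920/7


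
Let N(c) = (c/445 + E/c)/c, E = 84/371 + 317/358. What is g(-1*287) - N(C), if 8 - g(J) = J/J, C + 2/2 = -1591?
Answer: 149748887292539/21399569371520 ≈ 6.9977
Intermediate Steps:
E = 21097/18974 (E = 84*(1/371) + 317*(1/358) = 12/53 + 317/358 = 21097/18974 ≈ 1.1119)
C = -1592 (C = -1 - 1591 = -1592)
N(c) = (c/445 + 21097/(18974*c))/c
g(J) = 7 (g(J) = 8 - J/J = 8 - 1*1 = 8 - 1 = 7)
g(-1*287) - N(C) = 7 - (1/445 + (21097/18974)/(-1592)**2) = 7 - (1/445 + (21097/18974)*(1/2534464)) = 7 - (1/445 + 21097/48088919936) = 7 - 1*48098308101/21399569371520 = 7 - 48098308101/21399569371520 = 149748887292539/21399569371520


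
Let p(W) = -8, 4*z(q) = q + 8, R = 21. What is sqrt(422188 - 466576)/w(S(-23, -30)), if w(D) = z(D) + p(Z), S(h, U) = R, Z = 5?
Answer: -24*I*sqrt(137) ≈ -280.91*I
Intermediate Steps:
z(q) = 2 + q/4 (z(q) = (q + 8)/4 = (8 + q)/4 = 2 + q/4)
S(h, U) = 21
w(D) = -6 + D/4 (w(D) = (2 + D/4) - 8 = -6 + D/4)
sqrt(422188 - 466576)/w(S(-23, -30)) = sqrt(422188 - 466576)/(-6 + (1/4)*21) = sqrt(-44388)/(-6 + 21/4) = (18*I*sqrt(137))/(-3/4) = (18*I*sqrt(137))*(-4/3) = -24*I*sqrt(137)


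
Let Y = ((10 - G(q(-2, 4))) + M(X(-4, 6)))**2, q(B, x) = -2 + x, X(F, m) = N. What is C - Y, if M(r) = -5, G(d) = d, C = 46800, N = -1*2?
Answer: 46791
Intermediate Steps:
N = -2
X(F, m) = -2
Y = 9 (Y = ((10 - (-2 + 4)) - 5)**2 = ((10 - 1*2) - 5)**2 = ((10 - 2) - 5)**2 = (8 - 5)**2 = 3**2 = 9)
C - Y = 46800 - 1*9 = 46800 - 9 = 46791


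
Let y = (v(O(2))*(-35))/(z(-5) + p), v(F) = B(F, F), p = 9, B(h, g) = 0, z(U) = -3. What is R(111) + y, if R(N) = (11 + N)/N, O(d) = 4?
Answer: 122/111 ≈ 1.0991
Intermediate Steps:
v(F) = 0
R(N) = (11 + N)/N
y = 0 (y = (0*(-35))/(-3 + 9) = 0/6 = 0*(1/6) = 0)
R(111) + y = (11 + 111)/111 + 0 = (1/111)*122 + 0 = 122/111 + 0 = 122/111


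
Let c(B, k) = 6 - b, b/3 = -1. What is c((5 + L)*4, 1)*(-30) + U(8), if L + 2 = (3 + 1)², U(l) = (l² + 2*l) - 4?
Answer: -194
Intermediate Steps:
b = -3 (b = 3*(-1) = -3)
U(l) = -4 + l² + 2*l
L = 14 (L = -2 + (3 + 1)² = -2 + 4² = -2 + 16 = 14)
c(B, k) = 9 (c(B, k) = 6 - 1*(-3) = 6 + 3 = 9)
c((5 + L)*4, 1)*(-30) + U(8) = 9*(-30) + (-4 + 8² + 2*8) = -270 + (-4 + 64 + 16) = -270 + 76 = -194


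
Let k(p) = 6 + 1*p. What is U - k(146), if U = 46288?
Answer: 46136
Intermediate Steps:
k(p) = 6 + p
U - k(146) = 46288 - (6 + 146) = 46288 - 1*152 = 46288 - 152 = 46136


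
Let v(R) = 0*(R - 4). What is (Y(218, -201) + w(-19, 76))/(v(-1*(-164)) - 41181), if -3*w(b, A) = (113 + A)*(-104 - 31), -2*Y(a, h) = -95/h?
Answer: -3418915/16554762 ≈ -0.20652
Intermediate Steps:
Y(a, h) = 95/(2*h) (Y(a, h) = -(-95)/(2*h) = 95/(2*h))
w(b, A) = 5085 + 45*A (w(b, A) = -(113 + A)*(-104 - 31)/3 = -(113 + A)*(-135)/3 = -(-15255 - 135*A)/3 = 5085 + 45*A)
v(R) = 0 (v(R) = 0*(-4 + R) = 0)
(Y(218, -201) + w(-19, 76))/(v(-1*(-164)) - 41181) = ((95/2)/(-201) + (5085 + 45*76))/(0 - 41181) = ((95/2)*(-1/201) + (5085 + 3420))/(-41181) = (-95/402 + 8505)*(-1/41181) = (3418915/402)*(-1/41181) = -3418915/16554762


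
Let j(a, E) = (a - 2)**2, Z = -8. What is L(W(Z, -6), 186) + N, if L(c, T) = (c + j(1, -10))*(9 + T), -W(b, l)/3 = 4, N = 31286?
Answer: 29141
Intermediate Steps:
W(b, l) = -12 (W(b, l) = -3*4 = -12)
j(a, E) = (-2 + a)**2
L(c, T) = (1 + c)*(9 + T) (L(c, T) = (c + (-2 + 1)**2)*(9 + T) = (c + (-1)**2)*(9 + T) = (c + 1)*(9 + T) = (1 + c)*(9 + T))
L(W(Z, -6), 186) + N = (9 + 186 + 9*(-12) + 186*(-12)) + 31286 = (9 + 186 - 108 - 2232) + 31286 = -2145 + 31286 = 29141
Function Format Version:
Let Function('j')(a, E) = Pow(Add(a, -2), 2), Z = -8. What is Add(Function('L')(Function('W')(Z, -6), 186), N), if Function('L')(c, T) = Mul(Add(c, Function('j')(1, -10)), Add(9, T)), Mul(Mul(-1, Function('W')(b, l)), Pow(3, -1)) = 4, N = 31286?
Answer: 29141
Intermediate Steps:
Function('W')(b, l) = -12 (Function('W')(b, l) = Mul(-3, 4) = -12)
Function('j')(a, E) = Pow(Add(-2, a), 2)
Function('L')(c, T) = Mul(Add(1, c), Add(9, T)) (Function('L')(c, T) = Mul(Add(c, Pow(Add(-2, 1), 2)), Add(9, T)) = Mul(Add(c, Pow(-1, 2)), Add(9, T)) = Mul(Add(c, 1), Add(9, T)) = Mul(Add(1, c), Add(9, T)))
Add(Function('L')(Function('W')(Z, -6), 186), N) = Add(Add(9, 186, Mul(9, -12), Mul(186, -12)), 31286) = Add(Add(9, 186, -108, -2232), 31286) = Add(-2145, 31286) = 29141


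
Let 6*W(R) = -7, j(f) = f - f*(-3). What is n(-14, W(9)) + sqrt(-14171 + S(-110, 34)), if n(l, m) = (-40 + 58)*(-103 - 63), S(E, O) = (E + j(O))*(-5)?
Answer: -2988 + 3*I*sqrt(1589) ≈ -2988.0 + 119.59*I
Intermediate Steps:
j(f) = 4*f (j(f) = f - (-3)*f = f + 3*f = 4*f)
W(R) = -7/6 (W(R) = (1/6)*(-7) = -7/6)
S(E, O) = -20*O - 5*E (S(E, O) = (E + 4*O)*(-5) = -20*O - 5*E)
n(l, m) = -2988 (n(l, m) = 18*(-166) = -2988)
n(-14, W(9)) + sqrt(-14171 + S(-110, 34)) = -2988 + sqrt(-14171 + (-20*34 - 5*(-110))) = -2988 + sqrt(-14171 + (-680 + 550)) = -2988 + sqrt(-14171 - 130) = -2988 + sqrt(-14301) = -2988 + 3*I*sqrt(1589)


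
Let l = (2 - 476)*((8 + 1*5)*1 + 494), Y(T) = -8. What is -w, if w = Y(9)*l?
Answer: -1922544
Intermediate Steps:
l = -240318 (l = -474*((8 + 5)*1 + 494) = -474*(13*1 + 494) = -474*(13 + 494) = -474*507 = -240318)
w = 1922544 (w = -8*(-240318) = 1922544)
-w = -1*1922544 = -1922544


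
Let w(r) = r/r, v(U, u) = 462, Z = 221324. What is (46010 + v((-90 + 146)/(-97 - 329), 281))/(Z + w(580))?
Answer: 46472/221325 ≈ 0.20997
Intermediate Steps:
w(r) = 1
(46010 + v((-90 + 146)/(-97 - 329), 281))/(Z + w(580)) = (46010 + 462)/(221324 + 1) = 46472/221325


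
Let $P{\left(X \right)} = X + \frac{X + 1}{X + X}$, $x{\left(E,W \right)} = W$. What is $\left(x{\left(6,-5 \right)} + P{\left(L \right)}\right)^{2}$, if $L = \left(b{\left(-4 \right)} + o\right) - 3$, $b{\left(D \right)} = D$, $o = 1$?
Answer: $\frac{16129}{144} \approx 112.01$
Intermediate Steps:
$L = -6$ ($L = \left(-4 + 1\right) - 3 = -3 - 3 = -6$)
$P{\left(X \right)} = X + \frac{1 + X}{2 X}$
$\left(x{\left(6,-5 \right)} + P{\left(L \right)}\right)^{2} = \left(-5 + \left(\frac{1}{2} - 6 + \frac{1}{2 \left(-6\right)}\right)\right)^{2} = \left(-5 + \left(\frac{1}{2} - 6 + \frac{1}{2} \left(- \frac{1}{6}\right)\right)\right)^{2} = \left(-5 - \frac{67}{12}\right)^{2} = \left(- \frac{127}{12}\right)^{2} = \frac{16129}{144}$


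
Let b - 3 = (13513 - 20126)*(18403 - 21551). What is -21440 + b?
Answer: 20796287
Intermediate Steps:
b = 20817727 (b = 3 + (13513 - 20126)*(18403 - 21551) = 3 - 6613*(-3148) = 3 + 20817724 = 20817727)
-21440 + b = -21440 + 20817727 = 20796287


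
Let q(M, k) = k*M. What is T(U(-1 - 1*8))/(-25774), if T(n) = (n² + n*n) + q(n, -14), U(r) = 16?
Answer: -144/12887 ≈ -0.011174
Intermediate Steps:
q(M, k) = M*k
T(n) = -14*n + 2*n² (T(n) = (n² + n*n) + n*(-14) = (n² + n²) - 14*n = 2*n² - 14*n = -14*n + 2*n²)
T(U(-1 - 1*8))/(-25774) = (2*16*(-7 + 16))/(-25774) = (2*16*9)*(-1/25774) = 288*(-1/25774) = -144/12887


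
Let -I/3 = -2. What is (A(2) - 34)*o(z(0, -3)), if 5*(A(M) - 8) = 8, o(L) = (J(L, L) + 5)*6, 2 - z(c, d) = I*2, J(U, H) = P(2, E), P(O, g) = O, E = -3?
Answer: -5124/5 ≈ -1024.8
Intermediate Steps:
I = 6 (I = -3*(-2) = 6)
J(U, H) = 2
z(c, d) = -10 (z(c, d) = 2 - 6*2 = 2 - 1*12 = 2 - 12 = -10)
o(L) = 42 (o(L) = (2 + 5)*6 = 7*6 = 42)
A(M) = 48/5 (A(M) = 8 + (⅕)*8 = 8 + 8/5 = 48/5)
(A(2) - 34)*o(z(0, -3)) = (48/5 - 34)*42 = -122/5*42 = -5124/5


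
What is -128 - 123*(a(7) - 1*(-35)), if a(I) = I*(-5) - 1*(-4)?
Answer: -620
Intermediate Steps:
a(I) = 4 - 5*I (a(I) = -5*I + 4 = 4 - 5*I)
-128 - 123*(a(7) - 1*(-35)) = -128 - 123*((4 - 5*7) - 1*(-35)) = -128 - 123*((4 - 35) + 35) = -128 - 123*(-31 + 35) = -128 - 123*4 = -128 - 492 = -620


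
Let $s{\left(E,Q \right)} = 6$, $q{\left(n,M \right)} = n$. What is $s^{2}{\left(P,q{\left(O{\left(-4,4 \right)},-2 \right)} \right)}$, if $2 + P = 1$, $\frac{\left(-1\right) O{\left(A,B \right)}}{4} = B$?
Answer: $36$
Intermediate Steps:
$O{\left(A,B \right)} = - 4 B$
$P = -1$ ($P = -2 + 1 = -1$)
$s^{2}{\left(P,q{\left(O{\left(-4,4 \right)},-2 \right)} \right)} = 6^{2} = 36$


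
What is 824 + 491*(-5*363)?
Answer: -890341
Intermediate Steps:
824 + 491*(-5*363) = 824 + 491*(-1*1815) = 824 + 491*(-1815) = 824 - 891165 = -890341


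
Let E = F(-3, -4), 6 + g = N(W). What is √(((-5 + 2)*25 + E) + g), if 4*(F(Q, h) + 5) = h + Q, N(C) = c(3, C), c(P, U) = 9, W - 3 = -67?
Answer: 3*I*√35/2 ≈ 8.8741*I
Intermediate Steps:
W = -64 (W = 3 - 67 = -64)
N(C) = 9
g = 3 (g = -6 + 9 = 3)
F(Q, h) = -5 + Q/4 + h/4 (F(Q, h) = -5 + (h + Q)/4 = -5 + (Q + h)/4 = -5 + (Q/4 + h/4) = -5 + Q/4 + h/4)
E = -27/4 (E = -5 + (¼)*(-3) + (¼)*(-4) = -5 - ¾ - 1 = -27/4 ≈ -6.7500)
√(((-5 + 2)*25 + E) + g) = √(((-5 + 2)*25 - 27/4) + 3) = √((-3*25 - 27/4) + 3) = √((-75 - 27/4) + 3) = √(-327/4 + 3) = √(-315/4) = 3*I*√35/2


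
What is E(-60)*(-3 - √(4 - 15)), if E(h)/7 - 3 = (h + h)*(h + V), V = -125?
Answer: -466263 - 155421*I*√11 ≈ -4.6626e+5 - 5.1547e+5*I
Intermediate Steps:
E(h) = 21 + 14*h*(-125 + h) (E(h) = 21 + 7*((h + h)*(h - 125)) = 21 + 7*((2*h)*(-125 + h)) = 21 + 7*(2*h*(-125 + h)) = 21 + 14*h*(-125 + h))
E(-60)*(-3 - √(4 - 15)) = (21 - 1750*(-60) + 14*(-60)²)*(-3 - √(4 - 15)) = (21 + 105000 + 14*3600)*(-3 - √(-11)) = (21 + 105000 + 50400)*(-3 - I*√11) = 155421*(-3 - I*√11) = -466263 - 155421*I*√11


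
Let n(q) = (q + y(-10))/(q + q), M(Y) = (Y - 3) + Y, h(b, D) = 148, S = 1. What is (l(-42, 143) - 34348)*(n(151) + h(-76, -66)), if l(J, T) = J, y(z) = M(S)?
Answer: -771126970/151 ≈ -5.1068e+6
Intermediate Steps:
M(Y) = -3 + 2*Y (M(Y) = (-3 + Y) + Y = -3 + 2*Y)
y(z) = -1 (y(z) = -3 + 2*1 = -3 + 2 = -1)
n(q) = (-1 + q)/(2*q) (n(q) = (q - 1)/(q + q) = (-1 + q)/((2*q)) = (-1 + q)*(1/(2*q)) = (-1 + q)/(2*q))
(l(-42, 143) - 34348)*(n(151) + h(-76, -66)) = (-42 - 34348)*((1/2)*(-1 + 151)/151 + 148) = -34390*((1/2)*(1/151)*150 + 148) = -34390*(75/151 + 148) = -34390*22423/151 = -771126970/151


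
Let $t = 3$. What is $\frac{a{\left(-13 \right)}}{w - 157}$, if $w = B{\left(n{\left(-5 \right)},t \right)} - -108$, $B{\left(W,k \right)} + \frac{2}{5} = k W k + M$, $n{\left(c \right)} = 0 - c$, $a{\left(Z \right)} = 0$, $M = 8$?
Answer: $0$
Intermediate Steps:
$n{\left(c \right)} = - c$
$B{\left(W,k \right)} = \frac{38}{5} + W k^{2}$ ($B{\left(W,k \right)} = - \frac{2}{5} + \left(k W k + 8\right) = - \frac{2}{5} + \left(W k k + 8\right) = - \frac{2}{5} + \left(W k^{2} + 8\right) = - \frac{2}{5} + \left(8 + W k^{2}\right) = \frac{38}{5} + W k^{2}$)
$w = \frac{803}{5}$ ($w = \left(\frac{38}{5} + \left(-1\right) \left(-5\right) 3^{2}\right) - -108 = \left(\frac{38}{5} + 5 \cdot 9\right) + 108 = \left(\frac{38}{5} + 45\right) + 108 = \frac{263}{5} + 108 = \frac{803}{5} \approx 160.6$)
$\frac{a{\left(-13 \right)}}{w - 157} = \frac{1}{\frac{803}{5} - 157} \cdot 0 = \frac{1}{\frac{18}{5}} \cdot 0 = \frac{5}{18} \cdot 0 = 0$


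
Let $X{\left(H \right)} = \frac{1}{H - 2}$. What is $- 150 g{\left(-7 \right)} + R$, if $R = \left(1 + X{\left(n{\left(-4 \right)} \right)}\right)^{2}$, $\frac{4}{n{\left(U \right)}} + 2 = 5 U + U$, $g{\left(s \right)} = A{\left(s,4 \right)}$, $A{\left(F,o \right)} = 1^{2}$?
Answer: $- \frac{117375}{784} \approx -149.71$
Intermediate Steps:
$A{\left(F,o \right)} = 1$
$g{\left(s \right)} = 1$
$n{\left(U \right)} = \frac{4}{-2 + 6 U}$ ($n{\left(U \right)} = \frac{4}{-2 + \left(5 U + U\right)} = \frac{4}{-2 + 6 U}$)
$X{\left(H \right)} = \frac{1}{-2 + H}$
$R = \frac{225}{784}$ ($R = \left(1 + \frac{1}{-2 + \frac{2}{-1 + 3 \left(-4\right)}}\right)^{2} = \left(1 + \frac{1}{-2 + \frac{2}{-1 - 12}}\right)^{2} = \left(1 + \frac{1}{-2 + \frac{2}{-13}}\right)^{2} = \left(1 + \frac{1}{-2 + 2 \left(- \frac{1}{13}\right)}\right)^{2} = \left(1 + \frac{1}{-2 - \frac{2}{13}}\right)^{2} = \left(1 + \frac{1}{- \frac{28}{13}}\right)^{2} = \left(1 - \frac{13}{28}\right)^{2} = \left(\frac{15}{28}\right)^{2} = \frac{225}{784} \approx 0.28699$)
$- 150 g{\left(-7 \right)} + R = \left(-150\right) 1 + \frac{225}{784} = -150 + \frac{225}{784} = - \frac{117375}{784}$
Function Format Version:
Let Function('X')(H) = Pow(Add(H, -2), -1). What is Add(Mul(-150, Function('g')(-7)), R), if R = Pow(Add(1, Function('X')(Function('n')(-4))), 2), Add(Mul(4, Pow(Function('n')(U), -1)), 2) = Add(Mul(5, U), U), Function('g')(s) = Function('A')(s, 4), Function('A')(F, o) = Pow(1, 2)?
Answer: Rational(-117375, 784) ≈ -149.71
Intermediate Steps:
Function('A')(F, o) = 1
Function('g')(s) = 1
Function('n')(U) = Mul(4, Pow(Add(-2, Mul(6, U)), -1)) (Function('n')(U) = Mul(4, Pow(Add(-2, Add(Mul(5, U), U)), -1)) = Mul(4, Pow(Add(-2, Mul(6, U)), -1)))
Function('X')(H) = Pow(Add(-2, H), -1)
R = Rational(225, 784) (R = Pow(Add(1, Pow(Add(-2, Mul(2, Pow(Add(-1, Mul(3, -4)), -1))), -1)), 2) = Pow(Add(1, Pow(Add(-2, Mul(2, Pow(Add(-1, -12), -1))), -1)), 2) = Pow(Add(1, Pow(Add(-2, Mul(2, Pow(-13, -1))), -1)), 2) = Pow(Add(1, Pow(Add(-2, Mul(2, Rational(-1, 13))), -1)), 2) = Pow(Add(1, Pow(Add(-2, Rational(-2, 13)), -1)), 2) = Pow(Add(1, Pow(Rational(-28, 13), -1)), 2) = Pow(Add(1, Rational(-13, 28)), 2) = Pow(Rational(15, 28), 2) = Rational(225, 784) ≈ 0.28699)
Add(Mul(-150, Function('g')(-7)), R) = Add(Mul(-150, 1), Rational(225, 784)) = Add(-150, Rational(225, 784)) = Rational(-117375, 784)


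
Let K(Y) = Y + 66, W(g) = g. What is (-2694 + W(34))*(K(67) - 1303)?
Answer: 3112200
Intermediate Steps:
K(Y) = 66 + Y
(-2694 + W(34))*(K(67) - 1303) = (-2694 + 34)*((66 + 67) - 1303) = -2660*(133 - 1303) = -2660*(-1170) = 3112200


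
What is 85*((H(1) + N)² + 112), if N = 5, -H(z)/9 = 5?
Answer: 145520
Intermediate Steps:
H(z) = -45 (H(z) = -9*5 = -45)
85*((H(1) + N)² + 112) = 85*((-45 + 5)² + 112) = 85*((-40)² + 112) = 85*(1600 + 112) = 85*1712 = 145520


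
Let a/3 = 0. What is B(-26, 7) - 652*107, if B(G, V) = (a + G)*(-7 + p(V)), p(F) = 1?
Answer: -69608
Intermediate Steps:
a = 0 (a = 3*0 = 0)
B(G, V) = -6*G (B(G, V) = (0 + G)*(-7 + 1) = G*(-6) = -6*G)
B(-26, 7) - 652*107 = -6*(-26) - 652*107 = 156 - 69764 = -69608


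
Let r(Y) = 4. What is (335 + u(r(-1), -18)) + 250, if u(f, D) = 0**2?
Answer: 585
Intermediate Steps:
u(f, D) = 0
(335 + u(r(-1), -18)) + 250 = (335 + 0) + 250 = 335 + 250 = 585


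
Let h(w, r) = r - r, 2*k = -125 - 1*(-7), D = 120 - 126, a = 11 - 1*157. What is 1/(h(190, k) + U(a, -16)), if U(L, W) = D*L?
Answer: 1/876 ≈ 0.0011416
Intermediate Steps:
a = -146 (a = 11 - 157 = -146)
D = -6
U(L, W) = -6*L
k = -59 (k = (-125 - 1*(-7))/2 = (-125 + 7)/2 = (½)*(-118) = -59)
h(w, r) = 0
1/(h(190, k) + U(a, -16)) = 1/(0 - 6*(-146)) = 1/(0 + 876) = 1/876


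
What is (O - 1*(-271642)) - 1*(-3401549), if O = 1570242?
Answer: 5243433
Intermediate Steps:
(O - 1*(-271642)) - 1*(-3401549) = (1570242 - 1*(-271642)) - 1*(-3401549) = (1570242 + 271642) + 3401549 = 1841884 + 3401549 = 5243433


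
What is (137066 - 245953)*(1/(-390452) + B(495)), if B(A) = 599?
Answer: -25466572898589/390452 ≈ -6.5223e+7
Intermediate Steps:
(137066 - 245953)*(1/(-390452) + B(495)) = (137066 - 245953)*(1/(-390452) + 599) = -108887*(-1/390452 + 599) = -108887*233880747/390452 = -25466572898589/390452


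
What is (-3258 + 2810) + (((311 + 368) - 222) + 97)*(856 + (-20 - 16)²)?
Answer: 1191760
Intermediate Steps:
(-3258 + 2810) + (((311 + 368) - 222) + 97)*(856 + (-20 - 16)²) = -448 + ((679 - 222) + 97)*(856 + (-36)²) = -448 + (457 + 97)*(856 + 1296) = -448 + 554*2152 = -448 + 1192208 = 1191760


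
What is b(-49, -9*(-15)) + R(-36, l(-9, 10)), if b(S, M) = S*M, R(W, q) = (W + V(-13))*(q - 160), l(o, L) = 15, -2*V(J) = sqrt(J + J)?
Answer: -1395 + 145*I*sqrt(26)/2 ≈ -1395.0 + 369.68*I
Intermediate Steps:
V(J) = -sqrt(2)*sqrt(J)/2 (V(J) = -sqrt(J + J)/2 = -sqrt(2)*sqrt(J)/2)
R(W, q) = (-160 + q)*(W - I*sqrt(26)/2) (R(W, q) = (W - sqrt(2)*sqrt(-13)/2)*(q - 160) = (W - sqrt(2)*I*sqrt(13)/2)*(-160 + q) = (W - I*sqrt(26)/2)*(-160 + q) = (-160 + q)*(W - I*sqrt(26)/2))
b(S, M) = M*S
b(-49, -9*(-15)) + R(-36, l(-9, 10)) = -9*(-15)*(-49) + (-160*(-36) - 36*15 + 80*I*sqrt(26) - 1/2*I*15*sqrt(26)) = 135*(-49) + (5760 - 540 + 80*I*sqrt(26) - 15*I*sqrt(26)/2) = -6615 + (5220 + 145*I*sqrt(26)/2) = -1395 + 145*I*sqrt(26)/2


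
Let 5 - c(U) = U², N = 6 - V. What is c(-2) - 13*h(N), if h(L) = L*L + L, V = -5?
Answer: -1715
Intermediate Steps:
N = 11 (N = 6 - 1*(-5) = 6 + 5 = 11)
h(L) = L + L² (h(L) = L² + L = L + L²)
c(U) = 5 - U²
c(-2) - 13*h(N) = (5 - 1*(-2)²) - 143*(1 + 11) = (5 - 1*4) - 143*12 = (5 - 4) - 13*132 = 1 - 1716 = -1715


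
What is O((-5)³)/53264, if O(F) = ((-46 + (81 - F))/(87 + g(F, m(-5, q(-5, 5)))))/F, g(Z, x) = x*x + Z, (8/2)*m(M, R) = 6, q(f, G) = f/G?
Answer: 8/11901175 ≈ 6.7220e-7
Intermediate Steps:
m(M, R) = 3/2 (m(M, R) = (¼)*6 = 3/2)
g(Z, x) = Z + x² (g(Z, x) = x² + Z = Z + x²)
O(F) = (35 - F)/(F*(357/4 + F)) (O(F) = ((-46 + (81 - F))/(87 + (F + (3/2)²)))/F = ((35 - F)/(87 + (F + 9/4)))/F = ((35 - F)/(87 + (9/4 + F)))/F = ((35 - F)/(357/4 + F))/F = (35 - F)/(F*(357/4 + F)))
O((-5)³)/53264 = (4*(35 - 1*(-5)³)/(((-5)³)*(357 + 4*(-5)³)))/53264 = (4*(35 - 1*(-125))/(-125*(357 + 4*(-125))))*(1/53264) = (4*(-1/125)*(35 + 125)/(357 - 500))*(1/53264) = (4*(-1/125)*160/(-143))*(1/53264) = (4*(-1/125)*(-1/143)*160)*(1/53264) = (128/3575)*(1/53264) = 8/11901175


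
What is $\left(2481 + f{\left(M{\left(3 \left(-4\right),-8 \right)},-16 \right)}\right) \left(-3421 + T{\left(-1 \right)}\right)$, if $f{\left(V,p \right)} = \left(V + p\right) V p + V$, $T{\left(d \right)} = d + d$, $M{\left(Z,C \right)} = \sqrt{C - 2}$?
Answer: $-9040143 - 879711 i \sqrt{10} \approx -9.0401 \cdot 10^{6} - 2.7819 \cdot 10^{6} i$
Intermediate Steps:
$M{\left(Z,C \right)} = \sqrt{-2 + C}$
$T{\left(d \right)} = 2 d$
$f{\left(V,p \right)} = V + V p \left(V + p\right)$ ($f{\left(V,p \right)} = V \left(V + p\right) p + V = V p \left(V + p\right) + V = V + V p \left(V + p\right)$)
$\left(2481 + f{\left(M{\left(3 \left(-4\right),-8 \right)},-16 \right)}\right) \left(-3421 + T{\left(-1 \right)}\right) = \left(2481 + \sqrt{-2 - 8} \left(1 + \left(-16\right)^{2} + \sqrt{-2 - 8} \left(-16\right)\right)\right) \left(-3421 + 2 \left(-1\right)\right) = \left(2481 + \sqrt{-10} \left(1 + 256 + \sqrt{-10} \left(-16\right)\right)\right) \left(-3421 - 2\right) = \left(2481 + i \sqrt{10} \left(1 + 256 + i \sqrt{10} \left(-16\right)\right)\right) \left(-3423\right) = \left(2481 + i \sqrt{10} \left(1 + 256 - 16 i \sqrt{10}\right)\right) \left(-3423\right) = \left(2481 + i \sqrt{10} \left(257 - 16 i \sqrt{10}\right)\right) \left(-3423\right) = -8492463 - 3423 i \sqrt{10} \left(257 - 16 i \sqrt{10}\right)$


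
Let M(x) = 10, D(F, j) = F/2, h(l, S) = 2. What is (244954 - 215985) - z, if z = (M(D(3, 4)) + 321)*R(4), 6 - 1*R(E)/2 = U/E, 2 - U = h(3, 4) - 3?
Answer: 50987/2 ≈ 25494.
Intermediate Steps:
D(F, j) = F/2 (D(F, j) = F*(½) = F/2)
U = 3 (U = 2 - (2 - 3) = 2 - 1*(-1) = 2 + 1 = 3)
R(E) = 12 - 6/E
z = 6951/2 (z = (10 + 321)*(12 - 6/4) = 331*(12 - 6*¼) = 331*(12 - 3/2) = 331*(21/2) = 6951/2 ≈ 3475.5)
(244954 - 215985) - z = (244954 - 215985) - 1*6951/2 = 28969 - 6951/2 = 50987/2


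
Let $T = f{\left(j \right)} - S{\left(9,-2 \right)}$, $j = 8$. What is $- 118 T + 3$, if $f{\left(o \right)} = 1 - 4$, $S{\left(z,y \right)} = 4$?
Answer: $829$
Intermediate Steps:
$f{\left(o \right)} = -3$
$T = -7$ ($T = -3 - 4 = -7$)
$- 118 T + 3 = \left(-118\right) \left(-7\right) + 3 = 826 + 3 = 829$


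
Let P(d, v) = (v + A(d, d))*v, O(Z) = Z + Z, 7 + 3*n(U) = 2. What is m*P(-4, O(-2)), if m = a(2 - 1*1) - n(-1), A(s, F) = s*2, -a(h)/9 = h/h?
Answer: -352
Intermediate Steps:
a(h) = -9 (a(h) = -9*h/h = -9*1 = -9)
A(s, F) = 2*s
n(U) = -5/3 (n(U) = -7/3 + (⅓)*2 = -7/3 + ⅔ = -5/3)
O(Z) = 2*Z
m = -22/3 (m = -9 - 1*(-5/3) = -9 + 5/3 = -22/3 ≈ -7.3333)
P(d, v) = v*(v + 2*d) (P(d, v) = (v + 2*d)*v = v*(v + 2*d))
m*P(-4, O(-2)) = -22*2*(-2)*(2*(-2) + 2*(-4))/3 = -(-88)*(-4 - 8)/3 = -(-88)*(-12)/3 = -22/3*48 = -352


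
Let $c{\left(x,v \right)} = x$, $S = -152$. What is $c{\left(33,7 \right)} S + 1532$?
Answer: $-3484$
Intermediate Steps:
$c{\left(33,7 \right)} S + 1532 = 33 \left(-152\right) + 1532 = -5016 + 1532 = -3484$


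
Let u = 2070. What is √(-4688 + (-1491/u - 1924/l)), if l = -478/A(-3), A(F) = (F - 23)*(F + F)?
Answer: I*√110434815148530/164910 ≈ 63.724*I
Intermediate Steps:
A(F) = 2*F*(-23 + F) (A(F) = (-23 + F)*(2*F) = 2*F*(-23 + F))
l = -239/78 (l = -478*(-1/(6*(-23 - 3))) = -478/(2*(-3)*(-26)) = -478/156 = -478*1/156 = -239/78 ≈ -3.0641)
√(-4688 + (-1491/u - 1924/l)) = √(-4688 + (-1491/2070 - 1924/(-239/78))) = √(-4688 + (-1491*1/2070 - 1924*(-78/239))) = √(-4688 + (-497/690 + 150072/239)) = √(-4688 + 103430897/164910) = √(-669667183/164910) = I*√110434815148530/164910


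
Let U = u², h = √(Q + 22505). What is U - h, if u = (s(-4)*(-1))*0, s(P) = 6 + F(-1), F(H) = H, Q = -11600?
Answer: -√10905 ≈ -104.43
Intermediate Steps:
h = √10905 (h = √(-11600 + 22505) = √10905 ≈ 104.43)
s(P) = 5 (s(P) = 6 - 1 = 5)
u = 0 (u = (5*(-1))*0 = -5*0 = 0)
U = 0 (U = 0² = 0)
U - h = 0 - √10905 = -√10905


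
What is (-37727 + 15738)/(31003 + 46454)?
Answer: -21989/77457 ≈ -0.28389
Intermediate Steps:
(-37727 + 15738)/(31003 + 46454) = -21989/77457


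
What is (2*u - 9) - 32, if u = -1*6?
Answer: -53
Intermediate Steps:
u = -6
(2*u - 9) - 32 = (2*(-6) - 9) - 32 = (-12 - 9) - 32 = -21 - 32 = -53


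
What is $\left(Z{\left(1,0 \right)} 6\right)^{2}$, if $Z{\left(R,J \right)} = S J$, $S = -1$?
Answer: $0$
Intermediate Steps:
$Z{\left(R,J \right)} = - J$
$\left(Z{\left(1,0 \right)} 6\right)^{2} = \left(\left(-1\right) 0 \cdot 6\right)^{2} = \left(0 \cdot 6\right)^{2} = 0^{2} = 0$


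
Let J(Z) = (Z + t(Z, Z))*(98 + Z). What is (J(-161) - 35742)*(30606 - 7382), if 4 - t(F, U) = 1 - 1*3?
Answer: -603289848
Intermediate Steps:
t(F, U) = 6 (t(F, U) = 4 - (1 - 1*3) = 4 - (1 - 3) = 4 - 1*(-2) = 4 + 2 = 6)
J(Z) = (6 + Z)*(98 + Z) (J(Z) = (Z + 6)*(98 + Z) = (6 + Z)*(98 + Z))
(J(-161) - 35742)*(30606 - 7382) = ((588 + (-161)² + 104*(-161)) - 35742)*(30606 - 7382) = ((588 + 25921 - 16744) - 35742)*23224 = (9765 - 35742)*23224 = -25977*23224 = -603289848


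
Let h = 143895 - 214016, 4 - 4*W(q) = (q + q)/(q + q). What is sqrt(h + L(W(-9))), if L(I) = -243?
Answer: 14*I*sqrt(359) ≈ 265.26*I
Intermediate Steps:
W(q) = 3/4 (W(q) = 1 - (q + q)/(4*(q + q)) = 1 - 2*q/(4*(2*q)) = 1 - 2*q*1/(2*q)/4 = 1 - 1/4*1 = 1 - 1/4 = 3/4)
h = -70121
sqrt(h + L(W(-9))) = sqrt(-70121 - 243) = sqrt(-70364) = 14*I*sqrt(359)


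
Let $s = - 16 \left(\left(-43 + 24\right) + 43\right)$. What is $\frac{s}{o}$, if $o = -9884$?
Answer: $\frac{96}{2471} \approx 0.038851$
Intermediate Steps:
$s = -384$ ($s = - 16 \left(-19 + 43\right) = \left(-16\right) 24 = -384$)
$\frac{s}{o} = - \frac{384}{-9884} = \left(-384\right) \left(- \frac{1}{9884}\right) = \frac{96}{2471}$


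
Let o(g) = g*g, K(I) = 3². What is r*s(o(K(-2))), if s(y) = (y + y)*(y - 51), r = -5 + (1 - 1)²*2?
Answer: -24300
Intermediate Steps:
K(I) = 9
o(g) = g²
r = -5 (r = -5 + 0²*2 = -5 + 0*2 = -5 + 0 = -5)
s(y) = 2*y*(-51 + y) (s(y) = (2*y)*(-51 + y) = 2*y*(-51 + y))
r*s(o(K(-2))) = -10*9²*(-51 + 9²) = -10*81*(-51 + 81) = -10*81*30 = -5*4860 = -24300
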